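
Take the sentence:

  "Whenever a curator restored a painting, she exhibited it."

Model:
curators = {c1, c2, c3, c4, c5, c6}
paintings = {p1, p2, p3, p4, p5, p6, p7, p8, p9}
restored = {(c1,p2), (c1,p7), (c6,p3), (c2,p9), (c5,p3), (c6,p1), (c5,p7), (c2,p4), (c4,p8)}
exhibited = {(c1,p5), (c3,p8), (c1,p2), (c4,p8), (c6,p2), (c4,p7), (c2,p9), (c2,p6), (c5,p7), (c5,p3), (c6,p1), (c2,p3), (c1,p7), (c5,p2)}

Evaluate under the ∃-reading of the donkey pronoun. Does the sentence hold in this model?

True

"it" takes "a painting" as antecedent — a donkey pronoun bound across the clause boundary.
Weak reading: every curator c with some restored-painting has at least one restored-painting p such that exhibited(c,p).
Per curator: c1:✓  c2:✓  c4:✓  c5:✓  c6:✓
Every curator in the restrictor has a witness.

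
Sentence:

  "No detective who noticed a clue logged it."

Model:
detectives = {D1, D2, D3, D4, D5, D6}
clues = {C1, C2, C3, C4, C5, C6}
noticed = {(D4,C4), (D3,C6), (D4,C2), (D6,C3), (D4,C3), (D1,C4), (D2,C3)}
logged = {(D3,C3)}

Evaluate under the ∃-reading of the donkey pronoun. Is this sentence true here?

True

"it" takes "a clue" as antecedent — a donkey pronoun bound across the clause boundary.
Truth condition: for no (d,c) with noticed(d,c) does logged(d,c) hold.
Restrictor pairs — does the scope hold? (D1,C4):fails  (D2,C3):fails  (D3,C6):fails  (D4,C2):fails  (D4,C3):fails  (D4,C4):fails  (D6,C3):fails
Scope holds for no restrictor pair, so the sentence is true.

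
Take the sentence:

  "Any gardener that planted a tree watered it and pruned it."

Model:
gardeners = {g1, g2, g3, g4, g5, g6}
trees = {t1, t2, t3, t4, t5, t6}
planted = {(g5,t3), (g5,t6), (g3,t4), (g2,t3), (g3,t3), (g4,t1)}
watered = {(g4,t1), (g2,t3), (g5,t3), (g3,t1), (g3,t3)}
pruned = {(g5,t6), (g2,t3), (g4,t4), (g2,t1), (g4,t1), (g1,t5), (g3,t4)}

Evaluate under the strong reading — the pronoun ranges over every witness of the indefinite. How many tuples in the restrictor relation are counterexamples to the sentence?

"it" takes "a tree" as antecedent — a donkey pronoun bound across the clause boundary.
Strong reading: for every (g,t) with planted(g,t), watered(g,t) ∧ pruned(g,t).
Restrictor pairs: (g2,t3) ✓  (g3,t3) ✗  (g3,t4) ✗  (g4,t1) ✓  (g5,t3) ✗  (g5,t6) ✗
Counterexamples (restrictor pairs failing the scope): 4.

4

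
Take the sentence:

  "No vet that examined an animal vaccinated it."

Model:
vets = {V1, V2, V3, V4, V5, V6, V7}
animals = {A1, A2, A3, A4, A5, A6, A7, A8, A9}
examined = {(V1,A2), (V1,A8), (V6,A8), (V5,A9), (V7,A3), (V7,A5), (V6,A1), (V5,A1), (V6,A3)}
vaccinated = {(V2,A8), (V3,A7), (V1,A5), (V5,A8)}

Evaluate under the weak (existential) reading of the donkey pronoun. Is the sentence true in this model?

"it" takes "an animal" as antecedent — a donkey pronoun bound across the clause boundary.
Truth condition: for no (v,a) with examined(v,a) does vaccinated(v,a) hold.
Restrictor pairs — does the scope hold? (V1,A2):fails  (V1,A8):fails  (V5,A1):fails  (V5,A9):fails  (V6,A1):fails  (V6,A3):fails  (V6,A8):fails  (V7,A3):fails  (V7,A5):fails
Scope holds for no restrictor pair, so the sentence is true.

True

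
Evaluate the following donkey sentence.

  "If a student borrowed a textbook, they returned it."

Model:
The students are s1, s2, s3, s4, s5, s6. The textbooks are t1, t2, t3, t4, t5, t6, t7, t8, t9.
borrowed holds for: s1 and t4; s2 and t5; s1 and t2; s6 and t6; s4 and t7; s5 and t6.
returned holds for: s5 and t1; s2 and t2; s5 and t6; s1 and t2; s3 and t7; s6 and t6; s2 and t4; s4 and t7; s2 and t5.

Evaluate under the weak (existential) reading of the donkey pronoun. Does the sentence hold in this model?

"it" takes "a textbook" as antecedent — a donkey pronoun bound across the clause boundary.
Weak reading: every student s with some borrowed-textbook has at least one borrowed-textbook t such that returned(s,t).
Per student: s1:✓  s2:✓  s4:✓  s5:✓  s6:✓
Every student in the restrictor has a witness.

True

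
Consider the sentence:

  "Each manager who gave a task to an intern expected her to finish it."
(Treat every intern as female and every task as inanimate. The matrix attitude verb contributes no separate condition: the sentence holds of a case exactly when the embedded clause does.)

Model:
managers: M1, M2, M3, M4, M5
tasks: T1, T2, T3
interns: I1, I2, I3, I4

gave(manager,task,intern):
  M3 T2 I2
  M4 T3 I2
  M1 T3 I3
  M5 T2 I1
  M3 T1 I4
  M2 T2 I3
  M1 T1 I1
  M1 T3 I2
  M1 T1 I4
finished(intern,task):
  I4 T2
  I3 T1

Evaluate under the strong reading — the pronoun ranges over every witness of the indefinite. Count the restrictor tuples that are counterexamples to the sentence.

"her" takes "an intern" as antecedent and "it" takes "a task"; both are donkey pronouns co-varying with the restrictor.
Strong reading: for every (m,t,i) with gave(m,t,i), finished(i,t).
Restrictor triples: (M1,T1,I1)→finished(I1,T1) ✗  (M1,T1,I4)→finished(I4,T1) ✗  (M1,T3,I2)→finished(I2,T3) ✗  (M1,T3,I3)→finished(I3,T3) ✗  (M2,T2,I3)→finished(I3,T2) ✗  (M3,T1,I4)→finished(I4,T1) ✗  (M3,T2,I2)→finished(I2,T2) ✗  (M4,T3,I2)→finished(I2,T3) ✗  (M5,T2,I1)→finished(I1,T2) ✗
Counterexamples (restrictor triples failing the scope): 9.

9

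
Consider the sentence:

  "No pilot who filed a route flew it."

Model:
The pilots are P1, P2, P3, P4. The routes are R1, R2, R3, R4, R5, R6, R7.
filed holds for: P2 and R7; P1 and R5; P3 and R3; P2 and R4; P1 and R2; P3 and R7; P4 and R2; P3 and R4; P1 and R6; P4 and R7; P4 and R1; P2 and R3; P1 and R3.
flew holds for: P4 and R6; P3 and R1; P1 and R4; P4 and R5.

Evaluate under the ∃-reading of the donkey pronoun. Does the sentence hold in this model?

"it" takes "a route" as antecedent — a donkey pronoun bound across the clause boundary.
Truth condition: for no (p,r) with filed(p,r) does flew(p,r) hold.
Restrictor pairs — does the scope hold? (P1,R2):fails  (P1,R3):fails  (P1,R5):fails  (P1,R6):fails  (P2,R3):fails  (P2,R4):fails  (P2,R7):fails  (P3,R3):fails  (P3,R4):fails  (P3,R7):fails  (P4,R1):fails  (P4,R2):fails  (P4,R7):fails
Scope holds for no restrictor pair, so the sentence is true.

True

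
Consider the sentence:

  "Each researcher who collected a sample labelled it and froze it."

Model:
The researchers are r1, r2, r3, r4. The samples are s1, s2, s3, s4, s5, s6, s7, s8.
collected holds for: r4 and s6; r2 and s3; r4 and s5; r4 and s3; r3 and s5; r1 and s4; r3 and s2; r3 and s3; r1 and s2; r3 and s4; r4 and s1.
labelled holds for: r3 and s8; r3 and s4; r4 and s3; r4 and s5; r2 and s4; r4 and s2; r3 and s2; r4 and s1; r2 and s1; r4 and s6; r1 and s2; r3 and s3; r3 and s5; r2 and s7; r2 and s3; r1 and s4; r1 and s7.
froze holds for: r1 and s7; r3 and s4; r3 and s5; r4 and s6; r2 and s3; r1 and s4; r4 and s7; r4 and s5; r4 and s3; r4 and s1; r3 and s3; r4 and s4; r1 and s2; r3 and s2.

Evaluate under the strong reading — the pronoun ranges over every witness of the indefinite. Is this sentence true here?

"it" takes "a sample" as antecedent — a donkey pronoun bound across the clause boundary.
Strong reading: for every (r,s) with collected(r,s), labelled(r,s) ∧ froze(r,s).
Restrictor pairs: (r1,s2) ✓  (r1,s4) ✓  (r2,s3) ✓  (r3,s2) ✓  (r3,s3) ✓  (r3,s4) ✓  (r3,s5) ✓  (r4,s1) ✓  (r4,s3) ✓  (r4,s5) ✓  (r4,s6) ✓
Every restrictor pair satisfies the scope.

True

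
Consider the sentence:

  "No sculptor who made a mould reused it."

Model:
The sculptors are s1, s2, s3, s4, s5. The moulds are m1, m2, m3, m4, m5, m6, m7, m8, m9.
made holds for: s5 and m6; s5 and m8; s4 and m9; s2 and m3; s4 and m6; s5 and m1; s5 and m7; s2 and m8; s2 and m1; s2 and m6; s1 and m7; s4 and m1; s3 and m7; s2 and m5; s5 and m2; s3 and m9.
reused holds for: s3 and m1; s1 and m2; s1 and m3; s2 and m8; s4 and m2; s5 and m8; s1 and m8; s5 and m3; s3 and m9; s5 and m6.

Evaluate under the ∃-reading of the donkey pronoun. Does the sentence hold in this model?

"it" takes "a mould" as antecedent — a donkey pronoun bound across the clause boundary.
Truth condition: for no (s,m) with made(s,m) does reused(s,m) hold.
Restrictor pairs — does the scope hold? (s1,m7):fails  (s2,m1):fails  (s2,m3):fails  (s2,m5):fails  (s2,m6):fails  (s2,m8):holds  (s3,m7):fails  (s3,m9):holds  (s4,m1):fails  (s4,m6):fails  (s4,m9):fails  (s5,m1):fails  (s5,m2):fails  (s5,m6):holds  (s5,m7):fails  (s5,m8):holds
Scope holds for 4 pair(s), so the sentence is false.

False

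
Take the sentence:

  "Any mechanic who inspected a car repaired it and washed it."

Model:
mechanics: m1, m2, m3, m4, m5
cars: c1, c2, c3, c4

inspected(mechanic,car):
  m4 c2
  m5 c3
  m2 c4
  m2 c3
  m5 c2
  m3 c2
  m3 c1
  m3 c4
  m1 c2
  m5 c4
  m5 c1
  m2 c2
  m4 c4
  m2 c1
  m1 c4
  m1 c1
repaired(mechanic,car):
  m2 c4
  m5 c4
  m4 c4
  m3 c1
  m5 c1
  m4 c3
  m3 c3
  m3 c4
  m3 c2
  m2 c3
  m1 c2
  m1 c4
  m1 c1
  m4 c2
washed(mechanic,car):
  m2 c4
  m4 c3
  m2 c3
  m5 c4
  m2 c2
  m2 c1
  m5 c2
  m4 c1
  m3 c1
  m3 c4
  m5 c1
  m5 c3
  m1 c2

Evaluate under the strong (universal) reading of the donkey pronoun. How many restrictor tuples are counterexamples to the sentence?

"it" takes "a car" as antecedent — a donkey pronoun bound across the clause boundary.
Strong reading: for every (m,c) with inspected(m,c), repaired(m,c) ∧ washed(m,c).
Restrictor pairs: (m1,c1) ✗  (m1,c2) ✓  (m1,c4) ✗  (m2,c1) ✗  (m2,c2) ✗  (m2,c3) ✓  (m2,c4) ✓  (m3,c1) ✓  (m3,c2) ✗  (m3,c4) ✓  (m4,c2) ✗  (m4,c4) ✗  (m5,c1) ✓  (m5,c2) ✗  (m5,c3) ✗  (m5,c4) ✓
Counterexamples (restrictor pairs failing the scope): 9.

9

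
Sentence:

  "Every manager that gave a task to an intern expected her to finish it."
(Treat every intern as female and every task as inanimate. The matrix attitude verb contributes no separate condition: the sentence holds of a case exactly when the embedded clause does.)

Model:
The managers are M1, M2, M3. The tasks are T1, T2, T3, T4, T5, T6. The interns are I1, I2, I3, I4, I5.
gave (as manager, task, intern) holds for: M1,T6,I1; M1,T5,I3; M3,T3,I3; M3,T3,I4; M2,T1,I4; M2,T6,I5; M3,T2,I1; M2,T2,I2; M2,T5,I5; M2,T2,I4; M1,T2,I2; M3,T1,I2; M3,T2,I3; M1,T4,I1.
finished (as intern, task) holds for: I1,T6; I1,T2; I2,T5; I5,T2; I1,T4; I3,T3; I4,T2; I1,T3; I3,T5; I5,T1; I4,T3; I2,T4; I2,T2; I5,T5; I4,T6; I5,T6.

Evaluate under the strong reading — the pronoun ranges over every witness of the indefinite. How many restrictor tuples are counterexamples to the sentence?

3

"her" takes "an intern" as antecedent and "it" takes "a task"; both are donkey pronouns co-varying with the restrictor.
Strong reading: for every (m,t,i) with gave(m,t,i), finished(i,t).
Restrictor triples: (M1,T2,I2)→finished(I2,T2) ✓  (M1,T4,I1)→finished(I1,T4) ✓  (M1,T5,I3)→finished(I3,T5) ✓  (M1,T6,I1)→finished(I1,T6) ✓  (M2,T1,I4)→finished(I4,T1) ✗  (M2,T2,I2)→finished(I2,T2) ✓  (M2,T2,I4)→finished(I4,T2) ✓  (M2,T5,I5)→finished(I5,T5) ✓  (M2,T6,I5)→finished(I5,T6) ✓  (M3,T1,I2)→finished(I2,T1) ✗  (M3,T2,I1)→finished(I1,T2) ✓  (M3,T2,I3)→finished(I3,T2) ✗  (M3,T3,I3)→finished(I3,T3) ✓  (M3,T3,I4)→finished(I4,T3) ✓
Counterexamples (restrictor triples failing the scope): 3.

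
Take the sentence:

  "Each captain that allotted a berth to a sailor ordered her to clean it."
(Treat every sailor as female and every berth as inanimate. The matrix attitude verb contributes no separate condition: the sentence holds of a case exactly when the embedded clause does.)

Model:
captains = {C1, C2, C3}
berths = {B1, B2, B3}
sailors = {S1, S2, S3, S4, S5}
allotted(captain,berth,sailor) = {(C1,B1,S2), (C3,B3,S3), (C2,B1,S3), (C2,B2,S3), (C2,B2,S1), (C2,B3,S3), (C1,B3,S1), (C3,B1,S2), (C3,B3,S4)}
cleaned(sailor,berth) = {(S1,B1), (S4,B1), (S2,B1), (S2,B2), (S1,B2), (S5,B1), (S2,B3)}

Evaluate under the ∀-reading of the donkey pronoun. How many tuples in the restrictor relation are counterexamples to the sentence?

"her" takes "a sailor" as antecedent and "it" takes "a berth"; both are donkey pronouns co-varying with the restrictor.
Strong reading: for every (c,b,s) with allotted(c,b,s), cleaned(s,b).
Restrictor triples: (C1,B1,S2)→cleaned(S2,B1) ✓  (C1,B3,S1)→cleaned(S1,B3) ✗  (C2,B1,S3)→cleaned(S3,B1) ✗  (C2,B2,S1)→cleaned(S1,B2) ✓  (C2,B2,S3)→cleaned(S3,B2) ✗  (C2,B3,S3)→cleaned(S3,B3) ✗  (C3,B1,S2)→cleaned(S2,B1) ✓  (C3,B3,S3)→cleaned(S3,B3) ✗  (C3,B3,S4)→cleaned(S4,B3) ✗
Counterexamples (restrictor triples failing the scope): 6.

6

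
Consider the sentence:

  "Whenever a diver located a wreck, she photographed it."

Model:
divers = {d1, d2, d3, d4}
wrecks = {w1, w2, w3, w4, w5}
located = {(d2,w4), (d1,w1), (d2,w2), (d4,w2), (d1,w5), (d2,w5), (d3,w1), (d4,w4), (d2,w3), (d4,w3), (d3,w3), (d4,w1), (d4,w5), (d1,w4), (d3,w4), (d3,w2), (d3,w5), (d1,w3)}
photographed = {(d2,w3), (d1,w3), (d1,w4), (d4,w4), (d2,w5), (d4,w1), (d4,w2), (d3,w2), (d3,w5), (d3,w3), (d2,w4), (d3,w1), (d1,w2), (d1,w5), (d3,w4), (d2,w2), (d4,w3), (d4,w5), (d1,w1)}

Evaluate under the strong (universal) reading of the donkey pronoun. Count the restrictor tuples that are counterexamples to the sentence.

"it" takes "a wreck" as antecedent — a donkey pronoun bound across the clause boundary.
Strong reading: for every (d,w) with located(d,w), photographed(d,w).
Restrictor pairs: (d1,w1) ✓  (d1,w3) ✓  (d1,w4) ✓  (d1,w5) ✓  (d2,w2) ✓  (d2,w3) ✓  (d2,w4) ✓  (d2,w5) ✓  (d3,w1) ✓  (d3,w2) ✓  (d3,w3) ✓  (d3,w4) ✓  (d3,w5) ✓  (d4,w1) ✓  (d4,w2) ✓  (d4,w3) ✓  (d4,w4) ✓  (d4,w5) ✓
Counterexamples (restrictor pairs failing the scope): 0.

0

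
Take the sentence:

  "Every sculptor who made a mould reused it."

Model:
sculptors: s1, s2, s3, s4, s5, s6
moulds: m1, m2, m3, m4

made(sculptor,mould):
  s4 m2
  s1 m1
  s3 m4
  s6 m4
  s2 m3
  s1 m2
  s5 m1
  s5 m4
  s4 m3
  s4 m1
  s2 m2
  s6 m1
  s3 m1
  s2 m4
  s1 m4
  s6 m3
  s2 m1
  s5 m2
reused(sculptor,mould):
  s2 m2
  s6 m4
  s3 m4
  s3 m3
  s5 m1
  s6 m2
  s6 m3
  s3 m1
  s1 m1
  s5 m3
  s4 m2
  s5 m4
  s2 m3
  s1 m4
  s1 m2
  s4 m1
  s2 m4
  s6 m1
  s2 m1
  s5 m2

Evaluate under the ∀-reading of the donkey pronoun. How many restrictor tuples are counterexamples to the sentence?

1

"it" takes "a mould" as antecedent — a donkey pronoun bound across the clause boundary.
Strong reading: for every (s,m) with made(s,m), reused(s,m).
Restrictor pairs: (s1,m1) ✓  (s1,m2) ✓  (s1,m4) ✓  (s2,m1) ✓  (s2,m2) ✓  (s2,m3) ✓  (s2,m4) ✓  (s3,m1) ✓  (s3,m4) ✓  (s4,m1) ✓  (s4,m2) ✓  (s4,m3) ✗  (s5,m1) ✓  (s5,m2) ✓  (s5,m4) ✓  (s6,m1) ✓  (s6,m3) ✓  (s6,m4) ✓
Counterexamples (restrictor pairs failing the scope): 1.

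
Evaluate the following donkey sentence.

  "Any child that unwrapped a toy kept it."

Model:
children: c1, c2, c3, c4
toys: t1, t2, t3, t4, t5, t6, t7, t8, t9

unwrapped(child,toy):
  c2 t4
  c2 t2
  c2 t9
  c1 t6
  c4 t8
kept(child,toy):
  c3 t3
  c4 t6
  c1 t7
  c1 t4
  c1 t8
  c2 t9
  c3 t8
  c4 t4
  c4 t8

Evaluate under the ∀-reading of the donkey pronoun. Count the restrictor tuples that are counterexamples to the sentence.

"it" takes "a toy" as antecedent — a donkey pronoun bound across the clause boundary.
Strong reading: for every (c,t) with unwrapped(c,t), kept(c,t).
Restrictor pairs: (c1,t6) ✗  (c2,t2) ✗  (c2,t4) ✗  (c2,t9) ✓  (c4,t8) ✓
Counterexamples (restrictor pairs failing the scope): 3.

3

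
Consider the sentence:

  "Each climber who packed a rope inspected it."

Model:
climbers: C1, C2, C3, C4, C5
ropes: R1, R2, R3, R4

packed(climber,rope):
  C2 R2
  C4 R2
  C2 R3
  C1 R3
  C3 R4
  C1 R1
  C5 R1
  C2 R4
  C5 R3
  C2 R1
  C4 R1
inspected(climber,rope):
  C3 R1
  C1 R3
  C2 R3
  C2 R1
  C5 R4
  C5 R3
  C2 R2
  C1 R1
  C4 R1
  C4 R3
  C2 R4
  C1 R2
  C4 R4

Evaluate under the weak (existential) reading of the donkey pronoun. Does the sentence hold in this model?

"it" takes "a rope" as antecedent — a donkey pronoun bound across the clause boundary.
Weak reading: every climber c with some packed-rope has at least one packed-rope r such that inspected(c,r).
Per climber: C1:✓  C2:✓  C3:✗  C4:✓  C5:✓
C3 has no witness among its packed-ropes.

False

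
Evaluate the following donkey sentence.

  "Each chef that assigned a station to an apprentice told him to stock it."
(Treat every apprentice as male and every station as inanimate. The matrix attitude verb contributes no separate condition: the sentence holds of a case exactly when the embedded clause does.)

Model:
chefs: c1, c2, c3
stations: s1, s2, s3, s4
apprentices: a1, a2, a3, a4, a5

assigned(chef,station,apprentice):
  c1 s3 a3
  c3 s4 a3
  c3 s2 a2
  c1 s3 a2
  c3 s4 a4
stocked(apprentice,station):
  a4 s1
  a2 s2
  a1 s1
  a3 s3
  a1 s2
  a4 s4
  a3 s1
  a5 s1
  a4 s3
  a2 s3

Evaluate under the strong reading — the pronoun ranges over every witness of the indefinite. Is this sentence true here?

"him" takes "an apprentice" as antecedent and "it" takes "a station"; both are donkey pronouns co-varying with the restrictor.
Strong reading: for every (c,s,a) with assigned(c,s,a), stocked(a,s).
Restrictor triples: (c1,s3,a2)→stocked(a2,s3) ✓  (c1,s3,a3)→stocked(a3,s3) ✓  (c3,s2,a2)→stocked(a2,s2) ✓  (c3,s4,a3)→stocked(a3,s4) ✗  (c3,s4,a4)→stocked(a4,s4) ✓
Counterexample: (c3,s4,a3) — stocked(a3,s4) does not hold.

False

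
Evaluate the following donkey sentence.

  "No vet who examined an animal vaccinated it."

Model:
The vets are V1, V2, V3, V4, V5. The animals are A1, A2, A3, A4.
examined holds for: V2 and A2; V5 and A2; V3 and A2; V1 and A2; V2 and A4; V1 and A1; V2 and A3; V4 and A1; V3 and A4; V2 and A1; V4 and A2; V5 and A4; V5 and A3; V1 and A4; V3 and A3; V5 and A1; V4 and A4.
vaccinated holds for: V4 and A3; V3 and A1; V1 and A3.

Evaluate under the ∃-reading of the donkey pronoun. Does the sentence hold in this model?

"it" takes "an animal" as antecedent — a donkey pronoun bound across the clause boundary.
Truth condition: for no (v,a) with examined(v,a) does vaccinated(v,a) hold.
Restrictor pairs — does the scope hold? (V1,A1):fails  (V1,A2):fails  (V1,A4):fails  (V2,A1):fails  (V2,A2):fails  (V2,A3):fails  (V2,A4):fails  (V3,A2):fails  (V3,A3):fails  (V3,A4):fails  (V4,A1):fails  (V4,A2):fails  (V4,A4):fails  (V5,A1):fails  (V5,A2):fails  (V5,A3):fails  (V5,A4):fails
Scope holds for no restrictor pair, so the sentence is true.

True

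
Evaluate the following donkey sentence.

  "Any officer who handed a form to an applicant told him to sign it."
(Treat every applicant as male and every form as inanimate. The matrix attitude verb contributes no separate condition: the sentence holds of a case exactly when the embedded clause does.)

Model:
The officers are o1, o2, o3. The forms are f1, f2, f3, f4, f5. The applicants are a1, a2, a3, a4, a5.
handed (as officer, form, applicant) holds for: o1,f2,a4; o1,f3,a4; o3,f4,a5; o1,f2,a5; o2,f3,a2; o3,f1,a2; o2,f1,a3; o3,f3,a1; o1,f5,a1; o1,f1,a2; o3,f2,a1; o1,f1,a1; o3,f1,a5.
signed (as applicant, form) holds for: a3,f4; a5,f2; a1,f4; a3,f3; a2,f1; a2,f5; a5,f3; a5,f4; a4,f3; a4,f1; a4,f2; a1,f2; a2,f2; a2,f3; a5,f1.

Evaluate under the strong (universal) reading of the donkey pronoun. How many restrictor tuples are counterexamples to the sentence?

4

"him" takes "an applicant" as antecedent and "it" takes "a form"; both are donkey pronouns co-varying with the restrictor.
Strong reading: for every (o,f,a) with handed(o,f,a), signed(a,f).
Restrictor triples: (o1,f1,a1)→signed(a1,f1) ✗  (o1,f1,a2)→signed(a2,f1) ✓  (o1,f2,a4)→signed(a4,f2) ✓  (o1,f2,a5)→signed(a5,f2) ✓  (o1,f3,a4)→signed(a4,f3) ✓  (o1,f5,a1)→signed(a1,f5) ✗  (o2,f1,a3)→signed(a3,f1) ✗  (o2,f3,a2)→signed(a2,f3) ✓  (o3,f1,a2)→signed(a2,f1) ✓  (o3,f1,a5)→signed(a5,f1) ✓  (o3,f2,a1)→signed(a1,f2) ✓  (o3,f3,a1)→signed(a1,f3) ✗  (o3,f4,a5)→signed(a5,f4) ✓
Counterexamples (restrictor triples failing the scope): 4.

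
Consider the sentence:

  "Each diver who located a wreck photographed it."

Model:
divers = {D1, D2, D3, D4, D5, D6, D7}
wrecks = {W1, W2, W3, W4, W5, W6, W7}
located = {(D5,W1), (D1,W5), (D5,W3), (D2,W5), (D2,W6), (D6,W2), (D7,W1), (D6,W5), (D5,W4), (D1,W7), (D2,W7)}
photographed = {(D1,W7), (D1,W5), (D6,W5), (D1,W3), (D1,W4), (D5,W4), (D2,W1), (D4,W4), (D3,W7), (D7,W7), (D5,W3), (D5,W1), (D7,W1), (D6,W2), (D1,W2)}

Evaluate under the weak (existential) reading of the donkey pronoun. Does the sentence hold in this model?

"it" takes "a wreck" as antecedent — a donkey pronoun bound across the clause boundary.
Weak reading: every diver d with some located-wreck has at least one located-wreck w such that photographed(d,w).
Per diver: D1:✓  D2:✗  D5:✓  D6:✓  D7:✓
D2 has no witness among its located-wrecks.

False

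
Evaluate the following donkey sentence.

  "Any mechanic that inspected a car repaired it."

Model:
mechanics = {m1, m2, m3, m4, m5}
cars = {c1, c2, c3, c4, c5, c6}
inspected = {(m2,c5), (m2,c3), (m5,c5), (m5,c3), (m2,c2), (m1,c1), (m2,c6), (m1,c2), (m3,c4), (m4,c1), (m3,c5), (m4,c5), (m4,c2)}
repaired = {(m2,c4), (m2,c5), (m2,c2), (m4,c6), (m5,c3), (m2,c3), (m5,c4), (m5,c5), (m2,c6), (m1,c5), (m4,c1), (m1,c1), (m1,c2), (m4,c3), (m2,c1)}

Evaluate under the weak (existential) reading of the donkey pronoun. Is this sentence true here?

False

"it" takes "a car" as antecedent — a donkey pronoun bound across the clause boundary.
Weak reading: every mechanic m with some inspected-car has at least one inspected-car c such that repaired(m,c).
Per mechanic: m1:✓  m2:✓  m3:✗  m4:✓  m5:✓
m3 has no witness among its inspected-cars.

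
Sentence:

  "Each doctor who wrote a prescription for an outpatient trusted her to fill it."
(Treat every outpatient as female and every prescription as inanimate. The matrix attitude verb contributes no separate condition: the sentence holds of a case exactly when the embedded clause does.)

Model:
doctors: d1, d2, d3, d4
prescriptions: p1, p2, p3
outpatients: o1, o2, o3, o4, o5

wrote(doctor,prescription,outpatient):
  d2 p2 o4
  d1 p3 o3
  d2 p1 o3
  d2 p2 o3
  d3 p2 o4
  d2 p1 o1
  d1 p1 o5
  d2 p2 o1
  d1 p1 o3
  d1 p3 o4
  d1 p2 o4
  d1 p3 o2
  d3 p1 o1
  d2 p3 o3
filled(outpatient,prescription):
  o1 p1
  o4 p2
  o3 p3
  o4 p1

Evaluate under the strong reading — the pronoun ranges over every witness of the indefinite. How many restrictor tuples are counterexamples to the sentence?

7

"her" takes "an outpatient" as antecedent and "it" takes "a prescription"; both are donkey pronouns co-varying with the restrictor.
Strong reading: for every (d,p,o) with wrote(d,p,o), filled(o,p).
Restrictor triples: (d1,p1,o3)→filled(o3,p1) ✗  (d1,p1,o5)→filled(o5,p1) ✗  (d1,p2,o4)→filled(o4,p2) ✓  (d1,p3,o2)→filled(o2,p3) ✗  (d1,p3,o3)→filled(o3,p3) ✓  (d1,p3,o4)→filled(o4,p3) ✗  (d2,p1,o1)→filled(o1,p1) ✓  (d2,p1,o3)→filled(o3,p1) ✗  (d2,p2,o1)→filled(o1,p2) ✗  (d2,p2,o3)→filled(o3,p2) ✗  (d2,p2,o4)→filled(o4,p2) ✓  (d2,p3,o3)→filled(o3,p3) ✓  (d3,p1,o1)→filled(o1,p1) ✓  (d3,p2,o4)→filled(o4,p2) ✓
Counterexamples (restrictor triples failing the scope): 7.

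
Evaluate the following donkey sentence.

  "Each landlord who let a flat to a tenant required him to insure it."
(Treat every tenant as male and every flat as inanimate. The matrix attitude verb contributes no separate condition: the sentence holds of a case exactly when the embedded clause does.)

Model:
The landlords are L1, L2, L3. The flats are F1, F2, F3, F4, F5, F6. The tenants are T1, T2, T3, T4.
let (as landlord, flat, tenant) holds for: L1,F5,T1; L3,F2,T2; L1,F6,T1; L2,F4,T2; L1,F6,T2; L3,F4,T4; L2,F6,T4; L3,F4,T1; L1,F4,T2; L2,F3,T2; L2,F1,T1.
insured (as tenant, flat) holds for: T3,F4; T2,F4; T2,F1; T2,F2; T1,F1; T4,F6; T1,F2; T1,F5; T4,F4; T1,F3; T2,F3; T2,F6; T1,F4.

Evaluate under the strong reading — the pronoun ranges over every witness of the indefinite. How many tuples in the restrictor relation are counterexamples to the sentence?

1

"him" takes "a tenant" as antecedent and "it" takes "a flat"; both are donkey pronouns co-varying with the restrictor.
Strong reading: for every (l,f,t) with let(l,f,t), insured(t,f).
Restrictor triples: (L1,F4,T2)→insured(T2,F4) ✓  (L1,F5,T1)→insured(T1,F5) ✓  (L1,F6,T1)→insured(T1,F6) ✗  (L1,F6,T2)→insured(T2,F6) ✓  (L2,F1,T1)→insured(T1,F1) ✓  (L2,F3,T2)→insured(T2,F3) ✓  (L2,F4,T2)→insured(T2,F4) ✓  (L2,F6,T4)→insured(T4,F6) ✓  (L3,F2,T2)→insured(T2,F2) ✓  (L3,F4,T1)→insured(T1,F4) ✓  (L3,F4,T4)→insured(T4,F4) ✓
Counterexamples (restrictor triples failing the scope): 1.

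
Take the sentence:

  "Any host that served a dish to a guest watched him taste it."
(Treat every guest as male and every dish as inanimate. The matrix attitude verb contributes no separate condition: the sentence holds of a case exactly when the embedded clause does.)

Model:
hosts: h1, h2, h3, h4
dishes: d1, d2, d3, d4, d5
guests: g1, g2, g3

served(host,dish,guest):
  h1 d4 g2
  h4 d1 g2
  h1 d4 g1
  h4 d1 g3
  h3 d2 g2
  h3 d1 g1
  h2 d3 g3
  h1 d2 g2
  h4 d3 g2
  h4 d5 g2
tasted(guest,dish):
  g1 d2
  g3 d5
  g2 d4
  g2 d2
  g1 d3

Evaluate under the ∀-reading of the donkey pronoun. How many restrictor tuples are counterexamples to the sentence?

7

"him" takes "a guest" as antecedent and "it" takes "a dish"; both are donkey pronouns co-varying with the restrictor.
Strong reading: for every (h,d,g) with served(h,d,g), tasted(g,d).
Restrictor triples: (h1,d2,g2)→tasted(g2,d2) ✓  (h1,d4,g1)→tasted(g1,d4) ✗  (h1,d4,g2)→tasted(g2,d4) ✓  (h2,d3,g3)→tasted(g3,d3) ✗  (h3,d1,g1)→tasted(g1,d1) ✗  (h3,d2,g2)→tasted(g2,d2) ✓  (h4,d1,g2)→tasted(g2,d1) ✗  (h4,d1,g3)→tasted(g3,d1) ✗  (h4,d3,g2)→tasted(g2,d3) ✗  (h4,d5,g2)→tasted(g2,d5) ✗
Counterexamples (restrictor triples failing the scope): 7.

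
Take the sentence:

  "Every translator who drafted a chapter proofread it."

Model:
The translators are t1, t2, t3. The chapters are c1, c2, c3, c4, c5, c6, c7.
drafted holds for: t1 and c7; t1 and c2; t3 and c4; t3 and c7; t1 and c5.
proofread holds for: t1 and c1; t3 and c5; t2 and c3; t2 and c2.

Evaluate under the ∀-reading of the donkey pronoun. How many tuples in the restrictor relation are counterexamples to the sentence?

"it" takes "a chapter" as antecedent — a donkey pronoun bound across the clause boundary.
Strong reading: for every (t,c) with drafted(t,c), proofread(t,c).
Restrictor pairs: (t1,c2) ✗  (t1,c5) ✗  (t1,c7) ✗  (t3,c4) ✗  (t3,c7) ✗
Counterexamples (restrictor pairs failing the scope): 5.

5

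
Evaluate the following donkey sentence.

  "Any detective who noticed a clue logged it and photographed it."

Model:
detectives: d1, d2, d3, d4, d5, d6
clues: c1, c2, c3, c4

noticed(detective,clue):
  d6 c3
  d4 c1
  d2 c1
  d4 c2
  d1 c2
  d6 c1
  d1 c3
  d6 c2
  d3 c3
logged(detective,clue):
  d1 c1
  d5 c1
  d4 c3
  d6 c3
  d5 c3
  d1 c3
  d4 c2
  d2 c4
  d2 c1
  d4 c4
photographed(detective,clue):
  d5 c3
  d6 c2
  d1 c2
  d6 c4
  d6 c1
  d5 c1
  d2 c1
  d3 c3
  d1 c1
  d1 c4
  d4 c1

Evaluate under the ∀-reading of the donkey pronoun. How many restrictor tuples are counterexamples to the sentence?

"it" takes "a clue" as antecedent — a donkey pronoun bound across the clause boundary.
Strong reading: for every (d,c) with noticed(d,c), logged(d,c) ∧ photographed(d,c).
Restrictor pairs: (d1,c2) ✗  (d1,c3) ✗  (d2,c1) ✓  (d3,c3) ✗  (d4,c1) ✗  (d4,c2) ✗  (d6,c1) ✗  (d6,c2) ✗  (d6,c3) ✗
Counterexamples (restrictor pairs failing the scope): 8.

8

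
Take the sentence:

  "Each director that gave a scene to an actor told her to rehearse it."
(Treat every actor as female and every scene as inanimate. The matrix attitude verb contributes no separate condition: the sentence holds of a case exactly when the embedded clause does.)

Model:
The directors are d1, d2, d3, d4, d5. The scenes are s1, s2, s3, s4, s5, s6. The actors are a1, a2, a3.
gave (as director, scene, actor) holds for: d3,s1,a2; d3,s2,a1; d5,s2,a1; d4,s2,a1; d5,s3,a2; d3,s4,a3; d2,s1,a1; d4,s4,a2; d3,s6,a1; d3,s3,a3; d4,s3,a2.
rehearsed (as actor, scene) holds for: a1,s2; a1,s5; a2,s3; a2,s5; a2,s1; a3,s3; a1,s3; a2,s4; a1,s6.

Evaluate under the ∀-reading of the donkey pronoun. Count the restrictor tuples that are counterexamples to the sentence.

2

"her" takes "an actor" as antecedent and "it" takes "a scene"; both are donkey pronouns co-varying with the restrictor.
Strong reading: for every (d,s,a) with gave(d,s,a), rehearsed(a,s).
Restrictor triples: (d2,s1,a1)→rehearsed(a1,s1) ✗  (d3,s1,a2)→rehearsed(a2,s1) ✓  (d3,s2,a1)→rehearsed(a1,s2) ✓  (d3,s3,a3)→rehearsed(a3,s3) ✓  (d3,s4,a3)→rehearsed(a3,s4) ✗  (d3,s6,a1)→rehearsed(a1,s6) ✓  (d4,s2,a1)→rehearsed(a1,s2) ✓  (d4,s3,a2)→rehearsed(a2,s3) ✓  (d4,s4,a2)→rehearsed(a2,s4) ✓  (d5,s2,a1)→rehearsed(a1,s2) ✓  (d5,s3,a2)→rehearsed(a2,s3) ✓
Counterexamples (restrictor triples failing the scope): 2.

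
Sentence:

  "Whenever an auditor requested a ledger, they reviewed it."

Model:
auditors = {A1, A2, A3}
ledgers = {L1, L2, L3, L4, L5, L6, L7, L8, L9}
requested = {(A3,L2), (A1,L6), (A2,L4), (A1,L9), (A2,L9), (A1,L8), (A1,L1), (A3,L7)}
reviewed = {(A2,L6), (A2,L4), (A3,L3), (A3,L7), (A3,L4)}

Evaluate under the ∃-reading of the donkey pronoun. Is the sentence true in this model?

False

"it" takes "a ledger" as antecedent — a donkey pronoun bound across the clause boundary.
Weak reading: every auditor a with some requested-ledger has at least one requested-ledger l such that reviewed(a,l).
Per auditor: A1:✗  A2:✓  A3:✓
A1 has no witness among its requested-ledgers.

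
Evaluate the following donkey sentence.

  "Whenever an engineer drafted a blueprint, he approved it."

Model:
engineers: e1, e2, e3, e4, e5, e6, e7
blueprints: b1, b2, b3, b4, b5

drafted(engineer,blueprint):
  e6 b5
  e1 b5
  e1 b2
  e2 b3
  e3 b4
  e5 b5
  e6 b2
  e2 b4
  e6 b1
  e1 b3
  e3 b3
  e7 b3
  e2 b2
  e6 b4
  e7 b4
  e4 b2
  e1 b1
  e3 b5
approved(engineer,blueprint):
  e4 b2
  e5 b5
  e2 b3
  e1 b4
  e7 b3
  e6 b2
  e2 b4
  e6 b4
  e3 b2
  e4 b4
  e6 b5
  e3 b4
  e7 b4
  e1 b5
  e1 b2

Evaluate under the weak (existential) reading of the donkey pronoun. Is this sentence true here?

True

"it" takes "a blueprint" as antecedent — a donkey pronoun bound across the clause boundary.
Weak reading: every engineer e with some drafted-blueprint has at least one drafted-blueprint b such that approved(e,b).
Per engineer: e1:✓  e2:✓  e3:✓  e4:✓  e5:✓  e6:✓  e7:✓
Every engineer in the restrictor has a witness.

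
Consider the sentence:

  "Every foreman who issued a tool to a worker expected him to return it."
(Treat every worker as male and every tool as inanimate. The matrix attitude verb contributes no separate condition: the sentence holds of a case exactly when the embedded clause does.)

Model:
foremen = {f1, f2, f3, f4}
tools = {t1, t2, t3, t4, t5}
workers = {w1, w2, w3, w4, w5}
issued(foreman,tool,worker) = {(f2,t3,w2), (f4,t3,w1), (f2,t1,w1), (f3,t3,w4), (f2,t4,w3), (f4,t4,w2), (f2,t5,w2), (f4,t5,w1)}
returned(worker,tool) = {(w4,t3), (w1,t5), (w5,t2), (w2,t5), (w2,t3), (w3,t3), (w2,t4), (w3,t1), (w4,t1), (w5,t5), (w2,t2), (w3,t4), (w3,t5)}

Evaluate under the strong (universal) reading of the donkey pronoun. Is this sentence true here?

"him" takes "a worker" as antecedent and "it" takes "a tool"; both are donkey pronouns co-varying with the restrictor.
Strong reading: for every (f,t,w) with issued(f,t,w), returned(w,t).
Restrictor triples: (f2,t1,w1)→returned(w1,t1) ✗  (f2,t3,w2)→returned(w2,t3) ✓  (f2,t4,w3)→returned(w3,t4) ✓  (f2,t5,w2)→returned(w2,t5) ✓  (f3,t3,w4)→returned(w4,t3) ✓  (f4,t3,w1)→returned(w1,t3) ✗  (f4,t4,w2)→returned(w2,t4) ✓  (f4,t5,w1)→returned(w1,t5) ✓
Counterexample: (f2,t1,w1) — returned(w1,t1) does not hold.

False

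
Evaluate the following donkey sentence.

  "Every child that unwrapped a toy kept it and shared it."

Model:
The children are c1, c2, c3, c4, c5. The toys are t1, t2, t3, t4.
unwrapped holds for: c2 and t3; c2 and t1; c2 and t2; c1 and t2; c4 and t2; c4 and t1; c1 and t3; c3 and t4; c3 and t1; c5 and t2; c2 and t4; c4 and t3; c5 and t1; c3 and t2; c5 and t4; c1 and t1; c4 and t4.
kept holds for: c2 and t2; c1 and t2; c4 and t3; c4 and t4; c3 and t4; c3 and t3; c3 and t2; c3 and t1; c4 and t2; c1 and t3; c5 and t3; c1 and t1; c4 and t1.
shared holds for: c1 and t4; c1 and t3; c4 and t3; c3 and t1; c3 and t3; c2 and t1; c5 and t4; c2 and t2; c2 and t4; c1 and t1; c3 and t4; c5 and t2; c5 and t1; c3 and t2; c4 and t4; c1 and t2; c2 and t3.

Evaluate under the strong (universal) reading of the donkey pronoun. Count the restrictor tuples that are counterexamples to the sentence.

8

"it" takes "a toy" as antecedent — a donkey pronoun bound across the clause boundary.
Strong reading: for every (c,t) with unwrapped(c,t), kept(c,t) ∧ shared(c,t).
Restrictor pairs: (c1,t1) ✓  (c1,t2) ✓  (c1,t3) ✓  (c2,t1) ✗  (c2,t2) ✓  (c2,t3) ✗  (c2,t4) ✗  (c3,t1) ✓  (c3,t2) ✓  (c3,t4) ✓  (c4,t1) ✗  (c4,t2) ✗  (c4,t3) ✓  (c4,t4) ✓  (c5,t1) ✗  (c5,t2) ✗  (c5,t4) ✗
Counterexamples (restrictor pairs failing the scope): 8.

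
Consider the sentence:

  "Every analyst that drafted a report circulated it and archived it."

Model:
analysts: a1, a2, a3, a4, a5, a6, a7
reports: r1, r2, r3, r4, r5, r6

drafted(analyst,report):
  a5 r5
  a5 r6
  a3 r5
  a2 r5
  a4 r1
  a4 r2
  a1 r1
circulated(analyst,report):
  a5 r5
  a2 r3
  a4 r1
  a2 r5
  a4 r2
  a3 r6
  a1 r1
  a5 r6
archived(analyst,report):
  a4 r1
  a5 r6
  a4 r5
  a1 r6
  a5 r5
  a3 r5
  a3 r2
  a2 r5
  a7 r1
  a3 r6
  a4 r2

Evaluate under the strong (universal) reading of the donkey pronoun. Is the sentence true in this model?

"it" takes "a report" as antecedent — a donkey pronoun bound across the clause boundary.
Strong reading: for every (a,r) with drafted(a,r), circulated(a,r) ∧ archived(a,r).
Restrictor pairs: (a1,r1) ✗  (a2,r5) ✓  (a3,r5) ✗  (a4,r1) ✓  (a4,r2) ✓  (a5,r5) ✓  (a5,r6) ✓
Counterexample: (a1,r1) is in drafted but fails the scope.

False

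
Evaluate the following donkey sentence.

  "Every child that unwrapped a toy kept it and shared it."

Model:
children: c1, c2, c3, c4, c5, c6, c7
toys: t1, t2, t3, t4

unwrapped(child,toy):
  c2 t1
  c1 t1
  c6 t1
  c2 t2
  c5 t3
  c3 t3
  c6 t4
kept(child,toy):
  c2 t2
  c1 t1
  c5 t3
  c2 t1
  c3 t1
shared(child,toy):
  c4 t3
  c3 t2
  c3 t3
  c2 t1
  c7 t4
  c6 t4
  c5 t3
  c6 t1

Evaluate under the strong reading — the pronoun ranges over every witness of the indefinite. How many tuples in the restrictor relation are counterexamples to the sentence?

5

"it" takes "a toy" as antecedent — a donkey pronoun bound across the clause boundary.
Strong reading: for every (c,t) with unwrapped(c,t), kept(c,t) ∧ shared(c,t).
Restrictor pairs: (c1,t1) ✗  (c2,t1) ✓  (c2,t2) ✗  (c3,t3) ✗  (c5,t3) ✓  (c6,t1) ✗  (c6,t4) ✗
Counterexamples (restrictor pairs failing the scope): 5.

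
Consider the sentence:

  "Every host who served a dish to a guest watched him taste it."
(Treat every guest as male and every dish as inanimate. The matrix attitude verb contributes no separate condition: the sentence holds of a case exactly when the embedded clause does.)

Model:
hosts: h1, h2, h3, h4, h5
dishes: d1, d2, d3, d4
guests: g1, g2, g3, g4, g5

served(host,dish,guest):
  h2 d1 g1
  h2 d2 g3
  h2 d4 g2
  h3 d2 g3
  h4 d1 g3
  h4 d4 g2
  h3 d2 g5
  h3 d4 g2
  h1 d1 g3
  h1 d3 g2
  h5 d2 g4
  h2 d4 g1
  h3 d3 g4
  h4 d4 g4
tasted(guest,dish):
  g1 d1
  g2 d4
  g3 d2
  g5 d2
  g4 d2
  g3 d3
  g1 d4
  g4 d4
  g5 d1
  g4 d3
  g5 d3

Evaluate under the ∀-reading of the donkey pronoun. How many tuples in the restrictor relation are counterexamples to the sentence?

"him" takes "a guest" as antecedent and "it" takes "a dish"; both are donkey pronouns co-varying with the restrictor.
Strong reading: for every (h,d,g) with served(h,d,g), tasted(g,d).
Restrictor triples: (h1,d1,g3)→tasted(g3,d1) ✗  (h1,d3,g2)→tasted(g2,d3) ✗  (h2,d1,g1)→tasted(g1,d1) ✓  (h2,d2,g3)→tasted(g3,d2) ✓  (h2,d4,g1)→tasted(g1,d4) ✓  (h2,d4,g2)→tasted(g2,d4) ✓  (h3,d2,g3)→tasted(g3,d2) ✓  (h3,d2,g5)→tasted(g5,d2) ✓  (h3,d3,g4)→tasted(g4,d3) ✓  (h3,d4,g2)→tasted(g2,d4) ✓  (h4,d1,g3)→tasted(g3,d1) ✗  (h4,d4,g2)→tasted(g2,d4) ✓  (h4,d4,g4)→tasted(g4,d4) ✓  (h5,d2,g4)→tasted(g4,d2) ✓
Counterexamples (restrictor triples failing the scope): 3.

3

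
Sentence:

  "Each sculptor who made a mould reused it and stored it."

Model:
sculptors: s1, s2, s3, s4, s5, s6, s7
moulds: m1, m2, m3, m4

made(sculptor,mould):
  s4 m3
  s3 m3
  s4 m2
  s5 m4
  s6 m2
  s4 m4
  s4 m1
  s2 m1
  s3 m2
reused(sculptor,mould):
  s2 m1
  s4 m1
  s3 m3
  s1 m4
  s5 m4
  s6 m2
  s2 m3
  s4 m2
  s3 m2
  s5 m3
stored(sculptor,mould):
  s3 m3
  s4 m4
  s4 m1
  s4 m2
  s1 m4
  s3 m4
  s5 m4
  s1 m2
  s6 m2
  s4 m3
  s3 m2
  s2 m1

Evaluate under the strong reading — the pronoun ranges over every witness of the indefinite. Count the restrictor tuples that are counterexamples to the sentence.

2

"it" takes "a mould" as antecedent — a donkey pronoun bound across the clause boundary.
Strong reading: for every (s,m) with made(s,m), reused(s,m) ∧ stored(s,m).
Restrictor pairs: (s2,m1) ✓  (s3,m2) ✓  (s3,m3) ✓  (s4,m1) ✓  (s4,m2) ✓  (s4,m3) ✗  (s4,m4) ✗  (s5,m4) ✓  (s6,m2) ✓
Counterexamples (restrictor pairs failing the scope): 2.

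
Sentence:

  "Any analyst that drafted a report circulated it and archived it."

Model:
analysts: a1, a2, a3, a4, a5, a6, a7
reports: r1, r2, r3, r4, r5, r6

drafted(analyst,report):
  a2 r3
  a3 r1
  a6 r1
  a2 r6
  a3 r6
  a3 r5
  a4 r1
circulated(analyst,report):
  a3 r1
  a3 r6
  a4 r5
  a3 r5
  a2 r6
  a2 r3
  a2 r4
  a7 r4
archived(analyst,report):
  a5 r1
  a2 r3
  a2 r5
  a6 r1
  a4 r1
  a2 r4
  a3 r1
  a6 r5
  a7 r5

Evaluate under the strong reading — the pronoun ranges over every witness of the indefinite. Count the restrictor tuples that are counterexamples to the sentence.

"it" takes "a report" as antecedent — a donkey pronoun bound across the clause boundary.
Strong reading: for every (a,r) with drafted(a,r), circulated(a,r) ∧ archived(a,r).
Restrictor pairs: (a2,r3) ✓  (a2,r6) ✗  (a3,r1) ✓  (a3,r5) ✗  (a3,r6) ✗  (a4,r1) ✗  (a6,r1) ✗
Counterexamples (restrictor pairs failing the scope): 5.

5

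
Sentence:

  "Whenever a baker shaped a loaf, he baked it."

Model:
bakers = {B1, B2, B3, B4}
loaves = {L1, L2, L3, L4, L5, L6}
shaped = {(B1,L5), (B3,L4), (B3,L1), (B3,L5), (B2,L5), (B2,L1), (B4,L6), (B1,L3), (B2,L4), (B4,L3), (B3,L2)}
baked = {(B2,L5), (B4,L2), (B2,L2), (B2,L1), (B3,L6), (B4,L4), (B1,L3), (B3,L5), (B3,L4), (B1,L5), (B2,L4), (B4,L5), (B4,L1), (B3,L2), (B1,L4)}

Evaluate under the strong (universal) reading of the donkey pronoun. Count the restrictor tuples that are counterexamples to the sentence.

"it" takes "a loaf" as antecedent — a donkey pronoun bound across the clause boundary.
Strong reading: for every (b,l) with shaped(b,l), baked(b,l).
Restrictor pairs: (B1,L3) ✓  (B1,L5) ✓  (B2,L1) ✓  (B2,L4) ✓  (B2,L5) ✓  (B3,L1) ✗  (B3,L2) ✓  (B3,L4) ✓  (B3,L5) ✓  (B4,L3) ✗  (B4,L6) ✗
Counterexamples (restrictor pairs failing the scope): 3.

3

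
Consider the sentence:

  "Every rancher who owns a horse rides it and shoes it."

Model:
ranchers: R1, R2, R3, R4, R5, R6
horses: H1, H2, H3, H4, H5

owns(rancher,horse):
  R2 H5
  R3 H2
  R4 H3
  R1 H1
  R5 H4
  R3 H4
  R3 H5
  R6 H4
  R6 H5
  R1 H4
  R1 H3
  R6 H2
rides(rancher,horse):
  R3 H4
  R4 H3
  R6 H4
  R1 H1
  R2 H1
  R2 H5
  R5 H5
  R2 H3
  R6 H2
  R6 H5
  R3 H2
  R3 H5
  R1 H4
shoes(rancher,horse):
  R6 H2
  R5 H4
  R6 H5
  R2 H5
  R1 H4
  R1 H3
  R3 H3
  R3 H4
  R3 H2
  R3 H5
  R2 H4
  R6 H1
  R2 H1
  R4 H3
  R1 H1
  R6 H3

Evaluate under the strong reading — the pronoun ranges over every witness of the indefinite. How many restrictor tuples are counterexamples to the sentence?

"it" takes "a horse" as antecedent — a donkey pronoun bound across the clause boundary.
Strong reading: for every (r,h) with owns(r,h), rides(r,h) ∧ shoes(r,h).
Restrictor pairs: (R1,H1) ✓  (R1,H3) ✗  (R1,H4) ✓  (R2,H5) ✓  (R3,H2) ✓  (R3,H4) ✓  (R3,H5) ✓  (R4,H3) ✓  (R5,H4) ✗  (R6,H2) ✓  (R6,H4) ✗  (R6,H5) ✓
Counterexamples (restrictor pairs failing the scope): 3.

3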